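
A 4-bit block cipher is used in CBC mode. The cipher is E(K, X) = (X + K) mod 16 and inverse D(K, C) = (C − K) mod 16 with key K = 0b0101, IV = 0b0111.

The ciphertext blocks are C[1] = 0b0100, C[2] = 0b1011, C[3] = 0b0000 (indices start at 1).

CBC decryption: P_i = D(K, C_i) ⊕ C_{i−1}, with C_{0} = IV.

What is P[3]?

P[3]: D(K, 0b0000) = 0b1011; 0b1011 ⊕ 0b1011 = 0b0000.

P[3] = 0b0000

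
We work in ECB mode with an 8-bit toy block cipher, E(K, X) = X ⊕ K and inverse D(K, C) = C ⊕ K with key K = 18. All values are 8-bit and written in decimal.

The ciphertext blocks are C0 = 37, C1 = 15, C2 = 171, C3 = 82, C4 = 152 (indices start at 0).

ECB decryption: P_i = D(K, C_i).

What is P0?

P0: D(K, 37) = 55.

P0 = 55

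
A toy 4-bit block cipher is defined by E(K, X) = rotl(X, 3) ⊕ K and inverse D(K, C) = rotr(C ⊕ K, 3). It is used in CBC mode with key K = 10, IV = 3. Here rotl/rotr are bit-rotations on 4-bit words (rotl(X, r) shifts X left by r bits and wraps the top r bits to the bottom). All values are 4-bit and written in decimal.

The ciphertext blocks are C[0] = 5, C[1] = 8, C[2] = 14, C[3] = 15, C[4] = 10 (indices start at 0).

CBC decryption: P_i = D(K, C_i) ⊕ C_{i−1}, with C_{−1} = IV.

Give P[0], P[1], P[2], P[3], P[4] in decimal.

P[0] = 12, P[1] = 1, P[2] = 0, P[3] = 4, P[4] = 15

P[0]: D(K, 5) = 15; 15 ⊕ 3 = 12.
P[1]: D(K, 8) = 4; 4 ⊕ 5 = 1.
P[2]: D(K, 14) = 8; 8 ⊕ 8 = 0.
P[3]: D(K, 15) = 10; 10 ⊕ 14 = 4.
P[4]: D(K, 10) = 0; 0 ⊕ 15 = 15.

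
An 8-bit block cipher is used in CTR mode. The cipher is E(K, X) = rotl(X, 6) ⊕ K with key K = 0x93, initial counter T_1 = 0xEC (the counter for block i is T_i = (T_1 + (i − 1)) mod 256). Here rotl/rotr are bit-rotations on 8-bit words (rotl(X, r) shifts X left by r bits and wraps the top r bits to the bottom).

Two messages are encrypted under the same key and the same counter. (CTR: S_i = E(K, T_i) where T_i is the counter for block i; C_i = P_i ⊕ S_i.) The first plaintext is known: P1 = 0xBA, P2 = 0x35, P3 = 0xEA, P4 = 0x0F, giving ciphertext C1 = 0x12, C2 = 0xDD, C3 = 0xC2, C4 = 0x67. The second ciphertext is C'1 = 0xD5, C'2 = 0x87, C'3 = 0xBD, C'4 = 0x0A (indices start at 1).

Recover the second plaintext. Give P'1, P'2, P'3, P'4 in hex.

P'1 = 0x7D, P'2 = 0x6F, P'3 = 0x95, P'4 = 0x62

In CTR with a reused counter, both messages share the same keystream S_i, so C_i ⊕ C'_i = P_i ⊕ P'_i and thus P'_i = P_i ⊕ C_i ⊕ C'_i.
P'1: 0xBA ⊕ 0x12 ⊕ 0xD5 = 0x7D.
P'2: 0x35 ⊕ 0xDD ⊕ 0x87 = 0x6F.
P'3: 0xEA ⊕ 0xC2 ⊕ 0xBD = 0x95.
P'4: 0x0F ⊕ 0x67 ⊕ 0x0A = 0x62.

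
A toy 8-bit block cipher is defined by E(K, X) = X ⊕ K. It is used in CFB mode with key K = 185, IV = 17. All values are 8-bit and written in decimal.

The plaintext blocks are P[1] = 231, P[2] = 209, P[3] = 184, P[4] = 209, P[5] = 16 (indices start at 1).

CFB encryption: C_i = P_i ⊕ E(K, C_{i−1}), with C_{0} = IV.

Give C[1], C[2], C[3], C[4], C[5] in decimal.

C[1]: E(K, 17) = 168; 231 ⊕ 168 = 79.
C[2]: E(K, 79) = 246; 209 ⊕ 246 = 39.
C[3]: E(K, 39) = 158; 184 ⊕ 158 = 38.
C[4]: E(K, 38) = 159; 209 ⊕ 159 = 78.
C[5]: E(K, 78) = 247; 16 ⊕ 247 = 231.

C[1] = 79, C[2] = 39, C[3] = 38, C[4] = 78, C[5] = 231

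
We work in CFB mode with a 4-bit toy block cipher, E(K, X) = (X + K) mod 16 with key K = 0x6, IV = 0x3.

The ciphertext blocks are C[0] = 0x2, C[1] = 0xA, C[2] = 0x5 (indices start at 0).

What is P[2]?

P[2] = 0x5

CFB decryption: P_i = C_i ⊕ E(K, C_{i−1}), with C_{−1} = IV.
P[2]: E(K, 0xA) = 0x0; 0x5 ⊕ 0x0 = 0x5.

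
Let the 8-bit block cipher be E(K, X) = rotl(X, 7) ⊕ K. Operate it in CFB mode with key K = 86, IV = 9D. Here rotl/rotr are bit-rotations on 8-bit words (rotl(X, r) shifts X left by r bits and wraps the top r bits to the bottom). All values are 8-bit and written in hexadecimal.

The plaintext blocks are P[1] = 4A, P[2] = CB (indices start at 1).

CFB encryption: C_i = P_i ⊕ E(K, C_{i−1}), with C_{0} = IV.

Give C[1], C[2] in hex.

C[1]: E(K, 9D) = 48; 4A ⊕ 48 = 02.
C[2]: E(K, 02) = 87; CB ⊕ 87 = 4C.

C[1] = 02, C[2] = 4C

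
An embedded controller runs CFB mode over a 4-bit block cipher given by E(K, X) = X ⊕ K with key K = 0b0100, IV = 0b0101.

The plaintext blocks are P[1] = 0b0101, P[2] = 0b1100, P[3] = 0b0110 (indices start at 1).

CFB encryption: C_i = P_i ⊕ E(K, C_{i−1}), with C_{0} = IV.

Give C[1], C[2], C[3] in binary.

C[1] = 0b0100, C[2] = 0b1100, C[3] = 0b1110

C[1]: E(K, 0b0101) = 0b0001; 0b0101 ⊕ 0b0001 = 0b0100.
C[2]: E(K, 0b0100) = 0b0000; 0b1100 ⊕ 0b0000 = 0b1100.
C[3]: E(K, 0b1100) = 0b1000; 0b0110 ⊕ 0b1000 = 0b1110.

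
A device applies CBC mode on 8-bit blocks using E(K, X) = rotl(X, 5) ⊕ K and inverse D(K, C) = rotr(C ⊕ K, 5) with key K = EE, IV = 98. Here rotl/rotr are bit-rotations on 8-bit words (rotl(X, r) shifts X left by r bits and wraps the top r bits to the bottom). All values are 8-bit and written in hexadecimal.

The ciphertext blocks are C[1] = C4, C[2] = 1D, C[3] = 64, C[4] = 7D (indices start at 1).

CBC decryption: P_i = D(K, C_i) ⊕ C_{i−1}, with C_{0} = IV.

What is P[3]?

P[3] = 49

P[3]: D(K, 64) = 54; 54 ⊕ 1D = 49.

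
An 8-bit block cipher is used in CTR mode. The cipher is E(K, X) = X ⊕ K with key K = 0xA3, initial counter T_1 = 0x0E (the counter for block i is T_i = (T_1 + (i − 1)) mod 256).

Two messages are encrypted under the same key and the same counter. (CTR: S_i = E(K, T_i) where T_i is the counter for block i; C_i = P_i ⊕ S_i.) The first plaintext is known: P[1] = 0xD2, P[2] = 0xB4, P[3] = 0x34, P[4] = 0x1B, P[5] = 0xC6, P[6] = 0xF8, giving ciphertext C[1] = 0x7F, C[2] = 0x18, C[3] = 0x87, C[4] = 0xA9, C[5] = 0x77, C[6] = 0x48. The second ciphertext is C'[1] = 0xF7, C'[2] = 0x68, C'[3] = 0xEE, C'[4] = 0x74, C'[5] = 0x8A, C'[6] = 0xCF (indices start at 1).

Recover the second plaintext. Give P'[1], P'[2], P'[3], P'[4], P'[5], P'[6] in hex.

In CTR with a reused counter, both messages share the same keystream S_i, so C_i ⊕ C'_i = P_i ⊕ P'_i and thus P'_i = P_i ⊕ C_i ⊕ C'_i.
P'[1]: 0xD2 ⊕ 0x7F ⊕ 0xF7 = 0x5A.
P'[2]: 0xB4 ⊕ 0x18 ⊕ 0x68 = 0xC4.
P'[3]: 0x34 ⊕ 0x87 ⊕ 0xEE = 0x5D.
P'[4]: 0x1B ⊕ 0xA9 ⊕ 0x74 = 0xC6.
P'[5]: 0xC6 ⊕ 0x77 ⊕ 0x8A = 0x3B.
P'[6]: 0xF8 ⊕ 0x48 ⊕ 0xCF = 0x7F.

P'[1] = 0x5A, P'[2] = 0xC4, P'[3] = 0x5D, P'[4] = 0xC6, P'[5] = 0x3B, P'[6] = 0x7F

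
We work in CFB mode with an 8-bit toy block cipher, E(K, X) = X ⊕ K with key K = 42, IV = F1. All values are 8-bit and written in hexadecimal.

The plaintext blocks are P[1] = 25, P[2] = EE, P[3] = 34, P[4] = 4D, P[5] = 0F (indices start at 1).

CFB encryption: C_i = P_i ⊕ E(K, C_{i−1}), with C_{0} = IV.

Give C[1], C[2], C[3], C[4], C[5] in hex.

C[1]: E(K, F1) = B3; 25 ⊕ B3 = 96.
C[2]: E(K, 96) = D4; EE ⊕ D4 = 3A.
C[3]: E(K, 3A) = 78; 34 ⊕ 78 = 4C.
C[4]: E(K, 4C) = 0E; 4D ⊕ 0E = 43.
C[5]: E(K, 43) = 01; 0F ⊕ 01 = 0E.

C[1] = 96, C[2] = 3A, C[3] = 4C, C[4] = 43, C[5] = 0E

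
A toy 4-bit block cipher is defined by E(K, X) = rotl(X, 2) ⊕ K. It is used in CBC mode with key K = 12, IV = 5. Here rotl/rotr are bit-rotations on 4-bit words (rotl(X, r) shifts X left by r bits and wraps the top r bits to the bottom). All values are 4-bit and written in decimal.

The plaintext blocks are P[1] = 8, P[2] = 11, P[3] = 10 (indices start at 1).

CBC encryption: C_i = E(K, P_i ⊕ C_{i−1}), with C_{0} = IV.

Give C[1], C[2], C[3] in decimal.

C[1]: P[1] ⊕ 5 = 13; E(K, 13) = 11.
C[2]: P[2] ⊕ 11 = 0; E(K, 0) = 12.
C[3]: P[3] ⊕ 12 = 6; E(K, 6) = 5.

C[1] = 11, C[2] = 12, C[3] = 5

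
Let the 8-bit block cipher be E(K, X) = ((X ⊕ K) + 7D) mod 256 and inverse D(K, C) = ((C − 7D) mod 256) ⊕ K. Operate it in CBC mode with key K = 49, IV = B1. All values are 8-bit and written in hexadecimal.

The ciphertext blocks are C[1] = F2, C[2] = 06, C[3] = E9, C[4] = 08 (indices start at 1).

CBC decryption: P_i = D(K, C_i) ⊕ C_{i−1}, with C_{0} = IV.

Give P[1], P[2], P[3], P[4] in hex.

P[1] = 8D, P[2] = 32, P[3] = 23, P[4] = 2B

P[1]: D(K, F2) = 3C; 3C ⊕ B1 = 8D.
P[2]: D(K, 06) = C0; C0 ⊕ F2 = 32.
P[3]: D(K, E9) = 25; 25 ⊕ 06 = 23.
P[4]: D(K, 08) = C2; C2 ⊕ E9 = 2B.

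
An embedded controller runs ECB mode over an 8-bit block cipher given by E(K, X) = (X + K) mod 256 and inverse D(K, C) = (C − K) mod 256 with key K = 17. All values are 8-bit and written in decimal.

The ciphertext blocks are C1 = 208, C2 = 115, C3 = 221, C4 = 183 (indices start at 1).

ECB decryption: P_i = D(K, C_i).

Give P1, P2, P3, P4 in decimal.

P1: D(K, 208) = 191.
P2: D(K, 115) = 98.
P3: D(K, 221) = 204.
P4: D(K, 183) = 166.

P1 = 191, P2 = 98, P3 = 204, P4 = 166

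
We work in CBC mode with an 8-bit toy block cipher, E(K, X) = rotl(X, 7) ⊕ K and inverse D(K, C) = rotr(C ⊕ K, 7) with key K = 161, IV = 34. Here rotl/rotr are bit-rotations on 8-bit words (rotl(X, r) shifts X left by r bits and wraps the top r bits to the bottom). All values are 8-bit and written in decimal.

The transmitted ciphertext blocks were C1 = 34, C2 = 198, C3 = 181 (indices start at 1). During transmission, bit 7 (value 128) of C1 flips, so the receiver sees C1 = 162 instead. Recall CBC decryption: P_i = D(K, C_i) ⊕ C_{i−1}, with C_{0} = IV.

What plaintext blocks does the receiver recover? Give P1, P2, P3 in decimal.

Only C1 changed, to 162. In CBC, a change in C_i garbles P_i and flips the same bit in P_{i+1}. Decrypting the received ciphertext:
P1: D(K, 162) = 6; 6 ⊕ 34 = 36.
P2: D(K, 198) = 206; 206 ⊕ 162 = 108.
P3: D(K, 181) = 40; 40 ⊕ 198 = 238.
Blocks that differ from the original plaintext: P1, P2.

P1 = 36, P2 = 108, P3 = 238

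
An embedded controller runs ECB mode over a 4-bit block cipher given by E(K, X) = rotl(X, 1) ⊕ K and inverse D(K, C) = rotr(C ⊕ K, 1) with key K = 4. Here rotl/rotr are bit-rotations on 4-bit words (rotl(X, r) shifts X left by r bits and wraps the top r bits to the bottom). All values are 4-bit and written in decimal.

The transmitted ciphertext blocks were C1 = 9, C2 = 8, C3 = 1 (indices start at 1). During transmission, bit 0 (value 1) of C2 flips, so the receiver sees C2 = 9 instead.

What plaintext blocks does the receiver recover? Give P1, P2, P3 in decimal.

P1 = 14, P2 = 14, P3 = 10

ECB decryption: P_i = D(K, C_i).
Only C2 changed, to 9. In ECB, a change in C_i affects only P_i. Decrypting the received ciphertext:
P1: D(K, 9) = 14.
P2: D(K, 9) = 14.
P3: D(K, 1) = 10.
Blocks that differ from the original plaintext: P2.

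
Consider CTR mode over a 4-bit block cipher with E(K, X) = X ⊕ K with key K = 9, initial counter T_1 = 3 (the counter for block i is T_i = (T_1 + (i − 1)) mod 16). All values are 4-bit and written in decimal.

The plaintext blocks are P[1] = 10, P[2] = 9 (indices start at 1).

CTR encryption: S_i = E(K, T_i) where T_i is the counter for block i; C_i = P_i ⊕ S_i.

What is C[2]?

C[2] = 4

C[1]: T = 3, S = E(K, T) = 10; 10 ⊕ 10 = 0.
C[2]: T = 4, S = E(K, T) = 13; 9 ⊕ 13 = 4.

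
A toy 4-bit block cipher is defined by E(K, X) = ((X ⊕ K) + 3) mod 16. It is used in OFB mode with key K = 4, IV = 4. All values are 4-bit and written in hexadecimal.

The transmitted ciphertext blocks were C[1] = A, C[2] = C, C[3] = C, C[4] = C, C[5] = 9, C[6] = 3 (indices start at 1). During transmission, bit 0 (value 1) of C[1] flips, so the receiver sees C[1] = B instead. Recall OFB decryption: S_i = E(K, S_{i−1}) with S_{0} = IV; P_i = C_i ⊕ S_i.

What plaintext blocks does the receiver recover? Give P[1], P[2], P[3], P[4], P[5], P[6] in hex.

Only C[1] changed, to B. In OFB, a change in C_i flips the same bit in P_i only; the keystream is unaffected. Decrypting the received ciphertext:
P[1]: S = E(K, 4) = 3; B ⊕ 3 = 8.
P[2]: S = E(K, 3) = A; C ⊕ A = 6.
P[3]: S = E(K, A) = 1; C ⊕ 1 = D.
P[4]: S = E(K, 1) = 8; C ⊕ 8 = 4.
P[5]: S = E(K, 8) = F; 9 ⊕ F = 6.
P[6]: S = E(K, F) = E; 3 ⊕ E = D.
Blocks that differ from the original plaintext: P[1].

P[1] = 8, P[2] = 6, P[3] = D, P[4] = 4, P[5] = 6, P[6] = D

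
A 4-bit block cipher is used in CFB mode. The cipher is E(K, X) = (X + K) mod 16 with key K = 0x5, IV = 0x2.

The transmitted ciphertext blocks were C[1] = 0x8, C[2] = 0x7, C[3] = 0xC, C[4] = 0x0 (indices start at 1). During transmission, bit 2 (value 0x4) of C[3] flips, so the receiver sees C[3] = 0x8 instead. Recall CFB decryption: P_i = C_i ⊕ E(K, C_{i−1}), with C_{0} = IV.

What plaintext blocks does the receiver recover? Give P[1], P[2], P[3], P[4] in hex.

Only C[3] changed, to 0x8. In CFB, a change in C_i flips the same bit in P_i and garbles P_{i+1}. Decrypting the received ciphertext:
P[1]: E(K, 0x2) = 0x7; 0x8 ⊕ 0x7 = 0xF.
P[2]: E(K, 0x8) = 0xD; 0x7 ⊕ 0xD = 0xA.
P[3]: E(K, 0x7) = 0xC; 0x8 ⊕ 0xC = 0x4.
P[4]: E(K, 0x8) = 0xD; 0x0 ⊕ 0xD = 0xD.
Blocks that differ from the original plaintext: P[3], P[4].

P[1] = 0xF, P[2] = 0xA, P[3] = 0x4, P[4] = 0xD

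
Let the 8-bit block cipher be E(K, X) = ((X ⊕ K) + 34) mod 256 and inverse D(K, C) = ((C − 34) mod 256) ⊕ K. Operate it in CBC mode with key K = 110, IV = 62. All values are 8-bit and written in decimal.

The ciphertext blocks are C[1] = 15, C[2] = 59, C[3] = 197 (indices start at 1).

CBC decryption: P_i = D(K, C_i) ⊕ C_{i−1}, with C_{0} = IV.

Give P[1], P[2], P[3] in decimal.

P[1]: D(K, 15) = 131; 131 ⊕ 62 = 189.
P[2]: D(K, 59) = 119; 119 ⊕ 15 = 120.
P[3]: D(K, 197) = 205; 205 ⊕ 59 = 246.

P[1] = 189, P[2] = 120, P[3] = 246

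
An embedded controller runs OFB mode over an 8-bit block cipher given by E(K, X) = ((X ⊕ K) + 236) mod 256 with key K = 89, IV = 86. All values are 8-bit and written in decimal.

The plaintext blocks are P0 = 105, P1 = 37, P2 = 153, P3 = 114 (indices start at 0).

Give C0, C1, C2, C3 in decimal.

OFB encryption: S_i = E(K, S_{i−1}) with S_{−1} = IV; C_i = P_i ⊕ S_i.
C0: S = E(K, 86) = 251; 105 ⊕ 251 = 146.
C1: S = E(K, 251) = 142; 37 ⊕ 142 = 171.
C2: S = E(K, 142) = 195; 153 ⊕ 195 = 90.
C3: S = E(K, 195) = 134; 114 ⊕ 134 = 244.

C0 = 146, C1 = 171, C2 = 90, C3 = 244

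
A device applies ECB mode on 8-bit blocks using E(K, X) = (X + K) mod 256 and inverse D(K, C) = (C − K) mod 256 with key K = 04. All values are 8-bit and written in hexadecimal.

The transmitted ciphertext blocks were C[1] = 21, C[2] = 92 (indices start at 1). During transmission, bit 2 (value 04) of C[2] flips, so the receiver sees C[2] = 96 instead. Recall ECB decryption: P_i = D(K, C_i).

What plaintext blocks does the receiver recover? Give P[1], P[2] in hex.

Only C[2] changed, to 96. In ECB, a change in C_i affects only P_i. Decrypting the received ciphertext:
P[1]: D(K, 21) = 1D.
P[2]: D(K, 96) = 92.
Blocks that differ from the original plaintext: P[2].

P[1] = 1D, P[2] = 92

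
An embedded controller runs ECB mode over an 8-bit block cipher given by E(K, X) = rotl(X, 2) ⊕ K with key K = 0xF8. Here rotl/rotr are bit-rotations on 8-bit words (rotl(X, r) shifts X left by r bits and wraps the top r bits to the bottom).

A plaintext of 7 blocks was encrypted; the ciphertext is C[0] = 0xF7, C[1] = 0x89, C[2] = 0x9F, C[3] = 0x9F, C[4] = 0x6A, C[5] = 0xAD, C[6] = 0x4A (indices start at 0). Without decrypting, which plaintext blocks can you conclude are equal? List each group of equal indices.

ECB encrypts each block independently with the same key, so equal ciphertext blocks imply equal plaintext blocks.
C[2] = C[3] = 0x9F, so P[2] = P[3].

P[2] = P[3]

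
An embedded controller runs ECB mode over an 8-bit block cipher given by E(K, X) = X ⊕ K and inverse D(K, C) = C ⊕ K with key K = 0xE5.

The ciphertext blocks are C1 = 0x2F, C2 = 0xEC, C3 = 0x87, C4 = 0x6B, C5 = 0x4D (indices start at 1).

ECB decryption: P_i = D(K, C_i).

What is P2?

P2: D(K, 0xEC) = 0x09.

P2 = 0x09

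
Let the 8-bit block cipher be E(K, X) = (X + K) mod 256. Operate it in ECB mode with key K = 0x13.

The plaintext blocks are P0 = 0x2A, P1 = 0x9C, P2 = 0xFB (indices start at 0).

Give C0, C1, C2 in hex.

ECB encryption: C_i = E(K, P_i).
C0: E(K, 0x2A) = 0x3D.
C1: E(K, 0x9C) = 0xAF.
C2: E(K, 0xFB) = 0x0E.

C0 = 0x3D, C1 = 0xAF, C2 = 0x0E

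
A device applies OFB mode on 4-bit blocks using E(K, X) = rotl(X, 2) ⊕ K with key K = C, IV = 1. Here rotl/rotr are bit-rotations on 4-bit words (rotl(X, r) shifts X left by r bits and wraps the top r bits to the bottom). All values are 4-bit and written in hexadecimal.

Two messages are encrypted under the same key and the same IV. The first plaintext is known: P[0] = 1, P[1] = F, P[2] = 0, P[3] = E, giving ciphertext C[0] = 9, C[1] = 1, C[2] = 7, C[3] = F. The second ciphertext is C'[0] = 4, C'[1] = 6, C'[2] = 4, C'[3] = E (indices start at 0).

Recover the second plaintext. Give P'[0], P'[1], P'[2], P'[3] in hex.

In OFB with a reused IV, both messages share the same keystream S_i, so C_i ⊕ C'_i = P_i ⊕ P'_i and thus P'_i = P_i ⊕ C_i ⊕ C'_i.
P'[0]: 1 ⊕ 9 ⊕ 4 = C.
P'[1]: F ⊕ 1 ⊕ 6 = 8.
P'[2]: 0 ⊕ 7 ⊕ 4 = 3.
P'[3]: E ⊕ F ⊕ E = F.

P'[0] = C, P'[1] = 8, P'[2] = 3, P'[3] = F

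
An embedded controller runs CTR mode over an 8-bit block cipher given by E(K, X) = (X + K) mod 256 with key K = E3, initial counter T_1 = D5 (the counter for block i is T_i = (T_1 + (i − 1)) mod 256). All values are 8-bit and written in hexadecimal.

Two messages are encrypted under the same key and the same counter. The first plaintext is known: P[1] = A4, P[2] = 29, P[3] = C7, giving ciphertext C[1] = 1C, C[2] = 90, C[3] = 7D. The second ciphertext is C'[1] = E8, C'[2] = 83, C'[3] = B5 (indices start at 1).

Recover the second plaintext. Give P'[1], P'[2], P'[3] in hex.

In CTR with a reused counter, both messages share the same keystream S_i, so C_i ⊕ C'_i = P_i ⊕ P'_i and thus P'_i = P_i ⊕ C_i ⊕ C'_i.
P'[1]: A4 ⊕ 1C ⊕ E8 = 50.
P'[2]: 29 ⊕ 90 ⊕ 83 = 3A.
P'[3]: C7 ⊕ 7D ⊕ B5 = 0F.

P'[1] = 50, P'[2] = 3A, P'[3] = 0F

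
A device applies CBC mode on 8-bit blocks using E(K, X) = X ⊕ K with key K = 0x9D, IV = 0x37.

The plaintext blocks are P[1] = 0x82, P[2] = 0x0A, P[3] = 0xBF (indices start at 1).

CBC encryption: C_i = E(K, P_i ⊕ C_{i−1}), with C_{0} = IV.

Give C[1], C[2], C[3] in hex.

C[1] = 0x28, C[2] = 0xBF, C[3] = 0x9D

C[1]: P[1] ⊕ 0x37 = 0xB5; E(K, 0xB5) = 0x28.
C[2]: P[2] ⊕ 0x28 = 0x22; E(K, 0x22) = 0xBF.
C[3]: P[3] ⊕ 0xBF = 0x00; E(K, 0x00) = 0x9D.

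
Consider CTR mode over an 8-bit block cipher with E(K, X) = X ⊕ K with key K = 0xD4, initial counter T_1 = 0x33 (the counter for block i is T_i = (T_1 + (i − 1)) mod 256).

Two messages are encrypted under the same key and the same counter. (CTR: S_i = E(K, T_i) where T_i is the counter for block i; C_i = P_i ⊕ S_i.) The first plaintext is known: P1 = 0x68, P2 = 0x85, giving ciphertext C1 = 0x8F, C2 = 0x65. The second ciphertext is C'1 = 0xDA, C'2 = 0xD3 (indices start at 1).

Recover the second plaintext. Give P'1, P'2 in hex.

P'1 = 0x3D, P'2 = 0x33

In CTR with a reused counter, both messages share the same keystream S_i, so C_i ⊕ C'_i = P_i ⊕ P'_i and thus P'_i = P_i ⊕ C_i ⊕ C'_i.
P'1: 0x68 ⊕ 0x8F ⊕ 0xDA = 0x3D.
P'2: 0x85 ⊕ 0x65 ⊕ 0xD3 = 0x33.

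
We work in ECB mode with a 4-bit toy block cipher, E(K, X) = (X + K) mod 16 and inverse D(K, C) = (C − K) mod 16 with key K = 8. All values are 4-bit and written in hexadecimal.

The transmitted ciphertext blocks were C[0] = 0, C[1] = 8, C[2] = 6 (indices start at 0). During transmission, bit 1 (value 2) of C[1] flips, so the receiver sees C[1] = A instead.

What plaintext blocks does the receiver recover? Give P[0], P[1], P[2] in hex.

ECB decryption: P_i = D(K, C_i).
Only C[1] changed, to A. In ECB, a change in C_i affects only P_i. Decrypting the received ciphertext:
P[0]: D(K, 0) = 8.
P[1]: D(K, A) = 2.
P[2]: D(K, 6) = E.
Blocks that differ from the original plaintext: P[1].

P[0] = 8, P[1] = 2, P[2] = E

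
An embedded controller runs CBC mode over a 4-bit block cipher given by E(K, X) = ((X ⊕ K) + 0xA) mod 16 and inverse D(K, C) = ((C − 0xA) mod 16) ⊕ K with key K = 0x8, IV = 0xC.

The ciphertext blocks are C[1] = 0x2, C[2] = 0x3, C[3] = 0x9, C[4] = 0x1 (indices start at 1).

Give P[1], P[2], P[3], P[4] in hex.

P[1] = 0xC, P[2] = 0x3, P[3] = 0x4, P[4] = 0x6

CBC decryption: P_i = D(K, C_i) ⊕ C_{i−1}, with C_{0} = IV.
P[1]: D(K, 0x2) = 0x0; 0x0 ⊕ 0xC = 0xC.
P[2]: D(K, 0x3) = 0x1; 0x1 ⊕ 0x2 = 0x3.
P[3]: D(K, 0x9) = 0x7; 0x7 ⊕ 0x3 = 0x4.
P[4]: D(K, 0x1) = 0xF; 0xF ⊕ 0x9 = 0x6.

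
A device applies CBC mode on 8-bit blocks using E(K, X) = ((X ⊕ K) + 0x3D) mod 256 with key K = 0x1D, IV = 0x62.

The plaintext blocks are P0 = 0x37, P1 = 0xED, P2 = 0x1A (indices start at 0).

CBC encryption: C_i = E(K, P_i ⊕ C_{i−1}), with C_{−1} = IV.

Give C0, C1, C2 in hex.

C0 = 0x85, C1 = 0xB2, C2 = 0xF2

C0: P0 ⊕ 0x62 = 0x55; E(K, 0x55) = 0x85.
C1: P1 ⊕ 0x85 = 0x68; E(K, 0x68) = 0xB2.
C2: P2 ⊕ 0xB2 = 0xA8; E(K, 0xA8) = 0xF2.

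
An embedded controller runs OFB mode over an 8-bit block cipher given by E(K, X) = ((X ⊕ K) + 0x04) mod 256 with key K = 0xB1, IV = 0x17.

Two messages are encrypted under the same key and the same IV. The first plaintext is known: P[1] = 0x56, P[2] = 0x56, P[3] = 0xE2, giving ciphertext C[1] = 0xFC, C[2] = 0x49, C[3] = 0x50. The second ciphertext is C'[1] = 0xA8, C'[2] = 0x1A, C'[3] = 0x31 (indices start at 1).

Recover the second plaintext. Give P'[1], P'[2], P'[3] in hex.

In OFB with a reused IV, both messages share the same keystream S_i, so C_i ⊕ C'_i = P_i ⊕ P'_i and thus P'_i = P_i ⊕ C_i ⊕ C'_i.
P'[1]: 0x56 ⊕ 0xFC ⊕ 0xA8 = 0x02.
P'[2]: 0x56 ⊕ 0x49 ⊕ 0x1A = 0x05.
P'[3]: 0xE2 ⊕ 0x50 ⊕ 0x31 = 0x83.

P'[1] = 0x02, P'[2] = 0x05, P'[3] = 0x83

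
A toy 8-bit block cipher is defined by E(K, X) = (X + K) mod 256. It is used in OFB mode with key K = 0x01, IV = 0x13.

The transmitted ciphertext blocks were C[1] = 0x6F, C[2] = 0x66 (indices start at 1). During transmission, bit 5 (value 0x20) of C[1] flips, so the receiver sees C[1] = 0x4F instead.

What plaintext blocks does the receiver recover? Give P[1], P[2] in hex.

OFB decryption: S_i = E(K, S_{i−1}) with S_{0} = IV; P_i = C_i ⊕ S_i.
Only C[1] changed, to 0x4F. In OFB, a change in C_i flips the same bit in P_i only; the keystream is unaffected. Decrypting the received ciphertext:
P[1]: S = E(K, 0x13) = 0x14; 0x4F ⊕ 0x14 = 0x5B.
P[2]: S = E(K, 0x14) = 0x15; 0x66 ⊕ 0x15 = 0x73.
Blocks that differ from the original plaintext: P[1].

P[1] = 0x5B, P[2] = 0x73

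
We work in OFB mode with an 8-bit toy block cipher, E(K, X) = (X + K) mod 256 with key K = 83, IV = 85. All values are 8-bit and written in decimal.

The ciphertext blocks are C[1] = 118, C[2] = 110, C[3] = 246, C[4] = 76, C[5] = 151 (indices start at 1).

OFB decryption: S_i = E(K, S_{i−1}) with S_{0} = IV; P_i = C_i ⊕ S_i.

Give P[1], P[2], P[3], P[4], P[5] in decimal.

P[1] = 222, P[2] = 149, P[3] = 184, P[4] = 237, P[5] = 99

P[1]: S = E(K, 85) = 168; 118 ⊕ 168 = 222.
P[2]: S = E(K, 168) = 251; 110 ⊕ 251 = 149.
P[3]: S = E(K, 251) = 78; 246 ⊕ 78 = 184.
P[4]: S = E(K, 78) = 161; 76 ⊕ 161 = 237.
P[5]: S = E(K, 161) = 244; 151 ⊕ 244 = 99.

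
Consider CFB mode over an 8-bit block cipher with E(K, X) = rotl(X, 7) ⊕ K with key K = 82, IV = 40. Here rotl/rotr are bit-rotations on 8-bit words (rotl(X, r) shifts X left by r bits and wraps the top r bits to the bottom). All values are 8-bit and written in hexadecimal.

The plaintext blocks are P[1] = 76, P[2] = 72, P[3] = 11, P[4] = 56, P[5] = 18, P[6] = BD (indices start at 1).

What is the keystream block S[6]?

CFB encryption: C_i = P_i ⊕ E(K, C_{i−1}), with C_{0} = IV.
C[1]: E(K, 40) = A2; 76 ⊕ A2 = D4.
C[2]: E(K, D4) = E8; 72 ⊕ E8 = 9A.
C[3]: E(K, 9A) = CF; 11 ⊕ CF = DE.
C[4]: E(K, DE) = ED; 56 ⊕ ED = BB.
C[5]: E(K, BB) = 5F; 18 ⊕ 5F = 47.
C[6]: E(K, 47) = 21; BD ⊕ 21 = 9C.
So S[6] = 21.

21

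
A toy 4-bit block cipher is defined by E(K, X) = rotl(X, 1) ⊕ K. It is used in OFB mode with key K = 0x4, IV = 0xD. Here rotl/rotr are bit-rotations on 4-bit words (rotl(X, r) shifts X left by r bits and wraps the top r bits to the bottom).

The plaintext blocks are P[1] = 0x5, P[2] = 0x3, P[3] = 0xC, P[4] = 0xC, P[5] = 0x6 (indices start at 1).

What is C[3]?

OFB encryption: S_i = E(K, S_{i−1}) with S_{0} = IV; C_i = P_i ⊕ S_i.
C[1]: S = E(K, 0xD) = 0xF; 0x5 ⊕ 0xF = 0xA.
C[2]: S = E(K, 0xF) = 0xB; 0x3 ⊕ 0xB = 0x8.
C[3]: S = E(K, 0xB) = 0x3; 0xC ⊕ 0x3 = 0xF.

C[3] = 0xF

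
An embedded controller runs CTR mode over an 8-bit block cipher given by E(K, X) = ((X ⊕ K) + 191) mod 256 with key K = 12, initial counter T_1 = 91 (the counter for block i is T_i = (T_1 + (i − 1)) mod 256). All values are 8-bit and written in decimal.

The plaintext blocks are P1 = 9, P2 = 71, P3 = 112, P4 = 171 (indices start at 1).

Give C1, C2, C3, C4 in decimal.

C1 = 31, C2 = 72, C3 = 96, C4 = 186

CTR encryption: S_i = E(K, T_i) where T_i is the counter for block i; C_i = P_i ⊕ S_i.
C1: T = 91, S = E(K, T) = 22; 9 ⊕ 22 = 31.
C2: T = 92, S = E(K, T) = 15; 71 ⊕ 15 = 72.
C3: T = 93, S = E(K, T) = 16; 112 ⊕ 16 = 96.
C4: T = 94, S = E(K, T) = 17; 171 ⊕ 17 = 186.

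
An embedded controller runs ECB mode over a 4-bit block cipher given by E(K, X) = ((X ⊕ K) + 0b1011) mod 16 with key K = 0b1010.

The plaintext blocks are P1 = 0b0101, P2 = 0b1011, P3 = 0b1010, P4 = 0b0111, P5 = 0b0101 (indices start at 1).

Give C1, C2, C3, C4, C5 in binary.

ECB encryption: C_i = E(K, P_i).
C1: E(K, 0b0101) = 0b1010.
C2: E(K, 0b1011) = 0b1100.
C3: E(K, 0b1010) = 0b1011.
C4: E(K, 0b0111) = 0b1000.
C5: E(K, 0b0101) = 0b1010.

C1 = 0b1010, C2 = 0b1100, C3 = 0b1011, C4 = 0b1000, C5 = 0b1010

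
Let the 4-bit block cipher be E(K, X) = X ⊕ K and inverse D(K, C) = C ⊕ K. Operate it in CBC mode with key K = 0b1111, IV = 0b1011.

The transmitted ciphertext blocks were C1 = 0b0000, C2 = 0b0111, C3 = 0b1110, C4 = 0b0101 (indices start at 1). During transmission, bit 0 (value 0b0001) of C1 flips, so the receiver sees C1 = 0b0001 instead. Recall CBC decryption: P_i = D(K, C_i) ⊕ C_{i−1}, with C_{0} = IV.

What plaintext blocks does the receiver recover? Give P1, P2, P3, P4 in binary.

P1 = 0b0101, P2 = 0b1001, P3 = 0b0110, P4 = 0b0100

Only C1 changed, to 0b0001. In CBC, a change in C_i garbles P_i and flips the same bit in P_{i+1}. Decrypting the received ciphertext:
P1: D(K, 0b0001) = 0b1110; 0b1110 ⊕ 0b1011 = 0b0101.
P2: D(K, 0b0111) = 0b1000; 0b1000 ⊕ 0b0001 = 0b1001.
P3: D(K, 0b1110) = 0b0001; 0b0001 ⊕ 0b0111 = 0b0110.
P4: D(K, 0b0101) = 0b1010; 0b1010 ⊕ 0b1110 = 0b0100.
Blocks that differ from the original plaintext: P1, P2.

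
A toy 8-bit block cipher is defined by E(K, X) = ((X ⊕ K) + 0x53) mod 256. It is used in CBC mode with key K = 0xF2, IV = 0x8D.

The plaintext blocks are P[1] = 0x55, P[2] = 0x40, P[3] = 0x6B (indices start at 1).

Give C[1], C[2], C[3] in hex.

CBC encryption: C_i = E(K, P_i ⊕ C_{i−1}), with C_{0} = IV.
C[1]: P[1] ⊕ 0x8D = 0xD8; E(K, 0xD8) = 0x7D.
C[2]: P[2] ⊕ 0x7D = 0x3D; E(K, 0x3D) = 0x22.
C[3]: P[3] ⊕ 0x22 = 0x49; E(K, 0x49) = 0x0E.

C[1] = 0x7D, C[2] = 0x22, C[3] = 0x0E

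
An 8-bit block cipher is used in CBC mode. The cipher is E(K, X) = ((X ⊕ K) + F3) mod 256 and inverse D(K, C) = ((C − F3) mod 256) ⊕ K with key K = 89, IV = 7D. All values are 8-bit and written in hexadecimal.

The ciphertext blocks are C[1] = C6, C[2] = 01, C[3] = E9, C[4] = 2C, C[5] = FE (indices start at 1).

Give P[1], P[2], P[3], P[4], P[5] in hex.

CBC decryption: P_i = D(K, C_i) ⊕ C_{i−1}, with C_{0} = IV.
P[1]: D(K, C6) = 5A; 5A ⊕ 7D = 27.
P[2]: D(K, 01) = 87; 87 ⊕ C6 = 41.
P[3]: D(K, E9) = 7F; 7F ⊕ 01 = 7E.
P[4]: D(K, 2C) = B0; B0 ⊕ E9 = 59.
P[5]: D(K, FE) = 82; 82 ⊕ 2C = AE.

P[1] = 27, P[2] = 41, P[3] = 7E, P[4] = 59, P[5] = AE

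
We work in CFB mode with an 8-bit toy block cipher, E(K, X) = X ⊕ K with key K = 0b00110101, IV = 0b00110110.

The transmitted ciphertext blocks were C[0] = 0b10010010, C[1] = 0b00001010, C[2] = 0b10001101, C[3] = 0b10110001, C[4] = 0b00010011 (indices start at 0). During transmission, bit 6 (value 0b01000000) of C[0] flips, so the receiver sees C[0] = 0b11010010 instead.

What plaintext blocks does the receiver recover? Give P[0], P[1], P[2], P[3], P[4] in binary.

CFB decryption: P_i = C_i ⊕ E(K, C_{i−1}), with C_{−1} = IV.
Only C[0] changed, to 0b11010010. In CFB, a change in C_i flips the same bit in P_i and garbles P_{i+1}. Decrypting the received ciphertext:
P[0]: E(K, 0b00110110) = 0b00000011; 0b11010010 ⊕ 0b00000011 = 0b11010001.
P[1]: E(K, 0b11010010) = 0b11100111; 0b00001010 ⊕ 0b11100111 = 0b11101101.
P[2]: E(K, 0b00001010) = 0b00111111; 0b10001101 ⊕ 0b00111111 = 0b10110010.
P[3]: E(K, 0b10001101) = 0b10111000; 0b10110001 ⊕ 0b10111000 = 0b00001001.
P[4]: E(K, 0b10110001) = 0b10000100; 0b00010011 ⊕ 0b10000100 = 0b10010111.
Blocks that differ from the original plaintext: P[0], P[1].

P[0] = 0b11010001, P[1] = 0b11101101, P[2] = 0b10110010, P[3] = 0b00001001, P[4] = 0b10010111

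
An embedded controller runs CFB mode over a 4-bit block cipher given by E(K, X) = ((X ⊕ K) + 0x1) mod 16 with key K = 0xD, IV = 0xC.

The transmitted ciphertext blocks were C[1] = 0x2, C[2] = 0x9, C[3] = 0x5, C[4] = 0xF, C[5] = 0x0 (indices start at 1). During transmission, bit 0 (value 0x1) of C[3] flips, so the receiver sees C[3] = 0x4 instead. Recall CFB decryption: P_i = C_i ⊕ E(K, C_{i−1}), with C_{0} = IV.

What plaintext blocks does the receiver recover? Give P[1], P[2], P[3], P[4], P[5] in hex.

P[1] = 0x0, P[2] = 0x9, P[3] = 0x1, P[4] = 0x5, P[5] = 0x3

Only C[3] changed, to 0x4. In CFB, a change in C_i flips the same bit in P_i and garbles P_{i+1}. Decrypting the received ciphertext:
P[1]: E(K, 0xC) = 0x2; 0x2 ⊕ 0x2 = 0x0.
P[2]: E(K, 0x2) = 0x0; 0x9 ⊕ 0x0 = 0x9.
P[3]: E(K, 0x9) = 0x5; 0x4 ⊕ 0x5 = 0x1.
P[4]: E(K, 0x4) = 0xA; 0xF ⊕ 0xA = 0x5.
P[5]: E(K, 0xF) = 0x3; 0x0 ⊕ 0x3 = 0x3.
Blocks that differ from the original plaintext: P[3], P[4].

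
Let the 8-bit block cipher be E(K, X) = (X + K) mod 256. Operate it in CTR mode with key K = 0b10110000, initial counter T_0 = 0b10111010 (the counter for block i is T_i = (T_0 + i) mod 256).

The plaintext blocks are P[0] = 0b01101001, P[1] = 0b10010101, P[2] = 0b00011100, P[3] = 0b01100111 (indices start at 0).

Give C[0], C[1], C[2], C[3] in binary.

C[0] = 0b00000011, C[1] = 0b11111110, C[2] = 0b01110000, C[3] = 0b00001010

CTR encryption: S_i = E(K, T_i) where T_i is the counter for block i; C_i = P_i ⊕ S_i.
C[0]: T = 0b10111010, S = E(K, T) = 0b01101010; 0b01101001 ⊕ 0b01101010 = 0b00000011.
C[1]: T = 0b10111011, S = E(K, T) = 0b01101011; 0b10010101 ⊕ 0b01101011 = 0b11111110.
C[2]: T = 0b10111100, S = E(K, T) = 0b01101100; 0b00011100 ⊕ 0b01101100 = 0b01110000.
C[3]: T = 0b10111101, S = E(K, T) = 0b01101101; 0b01100111 ⊕ 0b01101101 = 0b00001010.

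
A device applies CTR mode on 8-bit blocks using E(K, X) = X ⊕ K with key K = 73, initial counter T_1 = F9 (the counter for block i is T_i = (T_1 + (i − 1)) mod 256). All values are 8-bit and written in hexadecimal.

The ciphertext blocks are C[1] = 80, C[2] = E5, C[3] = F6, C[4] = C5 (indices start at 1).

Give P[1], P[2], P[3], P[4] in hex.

CTR decryption: S_i = E(K, T_i) where T_i is the counter for block i; P_i = C_i ⊕ S_i.
P[1]: T = F9, S = E(K, T) = 8A; 80 ⊕ 8A = 0A.
P[2]: T = FA, S = E(K, T) = 89; E5 ⊕ 89 = 6C.
P[3]: T = FB, S = E(K, T) = 88; F6 ⊕ 88 = 7E.
P[4]: T = FC, S = E(K, T) = 8F; C5 ⊕ 8F = 4A.

P[1] = 0A, P[2] = 6C, P[3] = 7E, P[4] = 4A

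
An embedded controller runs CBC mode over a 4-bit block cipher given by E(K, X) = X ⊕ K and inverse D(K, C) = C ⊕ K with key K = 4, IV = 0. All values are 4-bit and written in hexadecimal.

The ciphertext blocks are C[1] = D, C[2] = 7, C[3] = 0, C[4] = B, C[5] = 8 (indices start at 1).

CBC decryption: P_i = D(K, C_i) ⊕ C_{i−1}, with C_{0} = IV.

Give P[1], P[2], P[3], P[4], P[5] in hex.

P[1] = 9, P[2] = E, P[3] = 3, P[4] = F, P[5] = 7

P[1]: D(K, D) = 9; 9 ⊕ 0 = 9.
P[2]: D(K, 7) = 3; 3 ⊕ D = E.
P[3]: D(K, 0) = 4; 4 ⊕ 7 = 3.
P[4]: D(K, B) = F; F ⊕ 0 = F.
P[5]: D(K, 8) = C; C ⊕ B = 7.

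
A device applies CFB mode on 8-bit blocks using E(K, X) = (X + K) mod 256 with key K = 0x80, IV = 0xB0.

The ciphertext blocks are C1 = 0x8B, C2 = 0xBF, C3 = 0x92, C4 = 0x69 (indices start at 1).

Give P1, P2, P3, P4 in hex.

P1 = 0xBB, P2 = 0xB4, P3 = 0xAD, P4 = 0x7B

CFB decryption: P_i = C_i ⊕ E(K, C_{i−1}), with C_{0} = IV.
P1: E(K, 0xB0) = 0x30; 0x8B ⊕ 0x30 = 0xBB.
P2: E(K, 0x8B) = 0x0B; 0xBF ⊕ 0x0B = 0xB4.
P3: E(K, 0xBF) = 0x3F; 0x92 ⊕ 0x3F = 0xAD.
P4: E(K, 0x92) = 0x12; 0x69 ⊕ 0x12 = 0x7B.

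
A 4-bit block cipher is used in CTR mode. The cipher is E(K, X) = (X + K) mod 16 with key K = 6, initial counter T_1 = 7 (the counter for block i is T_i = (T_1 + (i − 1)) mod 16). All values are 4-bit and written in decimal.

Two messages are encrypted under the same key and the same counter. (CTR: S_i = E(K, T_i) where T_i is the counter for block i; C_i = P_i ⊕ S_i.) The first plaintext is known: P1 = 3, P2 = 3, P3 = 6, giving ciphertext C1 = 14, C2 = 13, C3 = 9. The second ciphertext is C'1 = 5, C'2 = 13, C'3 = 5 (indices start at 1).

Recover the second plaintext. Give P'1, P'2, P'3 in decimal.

P'1 = 8, P'2 = 3, P'3 = 10

In CTR with a reused counter, both messages share the same keystream S_i, so C_i ⊕ C'_i = P_i ⊕ P'_i and thus P'_i = P_i ⊕ C_i ⊕ C'_i.
P'1: 3 ⊕ 14 ⊕ 5 = 8.
P'2: 3 ⊕ 13 ⊕ 13 = 3.
P'3: 6 ⊕ 9 ⊕ 5 = 10.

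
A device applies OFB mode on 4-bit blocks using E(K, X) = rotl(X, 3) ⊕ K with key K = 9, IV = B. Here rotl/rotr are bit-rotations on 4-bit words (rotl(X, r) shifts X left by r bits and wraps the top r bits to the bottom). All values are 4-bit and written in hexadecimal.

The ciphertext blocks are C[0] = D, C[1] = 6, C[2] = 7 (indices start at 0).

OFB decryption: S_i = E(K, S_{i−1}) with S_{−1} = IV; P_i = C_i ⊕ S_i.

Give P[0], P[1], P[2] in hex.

P[0] = 9, P[1] = D, P[2] = 3

P[0]: S = E(K, B) = 4; D ⊕ 4 = 9.
P[1]: S = E(K, 4) = B; 6 ⊕ B = D.
P[2]: S = E(K, B) = 4; 7 ⊕ 4 = 3.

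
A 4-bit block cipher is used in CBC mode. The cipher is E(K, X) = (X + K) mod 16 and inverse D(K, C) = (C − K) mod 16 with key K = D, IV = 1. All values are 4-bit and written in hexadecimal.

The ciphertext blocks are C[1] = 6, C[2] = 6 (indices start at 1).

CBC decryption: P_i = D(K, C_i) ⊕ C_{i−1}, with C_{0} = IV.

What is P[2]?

P[2] = F

P[2]: D(K, 6) = 9; 9 ⊕ 6 = F.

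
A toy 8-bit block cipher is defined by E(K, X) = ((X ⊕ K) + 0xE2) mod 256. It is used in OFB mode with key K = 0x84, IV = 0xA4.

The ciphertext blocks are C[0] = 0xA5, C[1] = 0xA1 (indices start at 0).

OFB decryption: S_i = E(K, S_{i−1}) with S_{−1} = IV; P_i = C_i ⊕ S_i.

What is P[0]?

P[0] = 0xA7

P[0]: S = E(K, 0xA4) = 0x02; 0xA5 ⊕ 0x02 = 0xA7.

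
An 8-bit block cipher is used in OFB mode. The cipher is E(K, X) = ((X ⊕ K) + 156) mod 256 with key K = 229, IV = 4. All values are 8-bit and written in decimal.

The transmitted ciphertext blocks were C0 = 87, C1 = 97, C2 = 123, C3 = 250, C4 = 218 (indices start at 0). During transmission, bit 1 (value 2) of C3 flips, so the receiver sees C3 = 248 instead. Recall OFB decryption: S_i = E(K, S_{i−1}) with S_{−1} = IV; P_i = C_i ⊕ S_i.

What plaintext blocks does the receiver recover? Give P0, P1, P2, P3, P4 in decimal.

P0 = 42, P1 = 85, P2 = 22, P3 = 220, P4 = 135

Only C3 changed, to 248. In OFB, a change in C_i flips the same bit in P_i only; the keystream is unaffected. Decrypting the received ciphertext:
P0: S = E(K, 4) = 125; 87 ⊕ 125 = 42.
P1: S = E(K, 125) = 52; 97 ⊕ 52 = 85.
P2: S = E(K, 52) = 109; 123 ⊕ 109 = 22.
P3: S = E(K, 109) = 36; 248 ⊕ 36 = 220.
P4: S = E(K, 36) = 93; 218 ⊕ 93 = 135.
Blocks that differ from the original plaintext: P3.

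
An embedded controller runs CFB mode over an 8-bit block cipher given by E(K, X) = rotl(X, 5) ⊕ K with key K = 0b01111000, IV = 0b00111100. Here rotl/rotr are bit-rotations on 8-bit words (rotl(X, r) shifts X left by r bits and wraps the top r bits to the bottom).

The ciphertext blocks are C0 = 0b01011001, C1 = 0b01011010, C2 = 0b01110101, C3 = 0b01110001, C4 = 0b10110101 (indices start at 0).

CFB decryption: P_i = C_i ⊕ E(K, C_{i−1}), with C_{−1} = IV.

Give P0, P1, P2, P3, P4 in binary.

P0: E(K, 0b00111100) = 0b11111111; 0b01011001 ⊕ 0b11111111 = 0b10100110.
P1: E(K, 0b01011001) = 0b01010011; 0b01011010 ⊕ 0b01010011 = 0b00001001.
P2: E(K, 0b01011010) = 0b00110011; 0b01110101 ⊕ 0b00110011 = 0b01000110.
P3: E(K, 0b01110101) = 0b11010110; 0b01110001 ⊕ 0b11010110 = 0b10100111.
P4: E(K, 0b01110001) = 0b01010110; 0b10110101 ⊕ 0b01010110 = 0b11100011.

P0 = 0b10100110, P1 = 0b00001001, P2 = 0b01000110, P3 = 0b10100111, P4 = 0b11100011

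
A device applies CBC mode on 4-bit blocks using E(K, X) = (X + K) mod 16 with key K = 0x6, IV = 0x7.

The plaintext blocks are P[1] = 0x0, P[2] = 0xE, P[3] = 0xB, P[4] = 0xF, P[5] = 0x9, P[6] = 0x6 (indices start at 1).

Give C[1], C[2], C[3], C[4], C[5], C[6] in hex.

C[1] = 0xD, C[2] = 0x9, C[3] = 0x8, C[4] = 0xD, C[5] = 0xA, C[6] = 0x2

CBC encryption: C_i = E(K, P_i ⊕ C_{i−1}), with C_{0} = IV.
C[1]: P[1] ⊕ 0x7 = 0x7; E(K, 0x7) = 0xD.
C[2]: P[2] ⊕ 0xD = 0x3; E(K, 0x3) = 0x9.
C[3]: P[3] ⊕ 0x9 = 0x2; E(K, 0x2) = 0x8.
C[4]: P[4] ⊕ 0x8 = 0x7; E(K, 0x7) = 0xD.
C[5]: P[5] ⊕ 0xD = 0x4; E(K, 0x4) = 0xA.
C[6]: P[6] ⊕ 0xA = 0xC; E(K, 0xC) = 0x2.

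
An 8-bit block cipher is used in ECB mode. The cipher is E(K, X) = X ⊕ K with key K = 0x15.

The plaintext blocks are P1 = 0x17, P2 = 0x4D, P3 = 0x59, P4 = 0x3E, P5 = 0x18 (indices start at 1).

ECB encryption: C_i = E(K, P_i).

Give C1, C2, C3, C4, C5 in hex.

C1 = 0x02, C2 = 0x58, C3 = 0x4C, C4 = 0x2B, C5 = 0x0D

C1: E(K, 0x17) = 0x02.
C2: E(K, 0x4D) = 0x58.
C3: E(K, 0x59) = 0x4C.
C4: E(K, 0x3E) = 0x2B.
C5: E(K, 0x18) = 0x0D.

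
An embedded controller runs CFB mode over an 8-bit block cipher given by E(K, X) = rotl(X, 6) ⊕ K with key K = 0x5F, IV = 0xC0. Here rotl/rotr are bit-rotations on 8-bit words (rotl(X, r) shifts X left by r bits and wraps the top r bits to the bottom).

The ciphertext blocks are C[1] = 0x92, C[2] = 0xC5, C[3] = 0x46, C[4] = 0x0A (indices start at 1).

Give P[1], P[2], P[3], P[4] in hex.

CFB decryption: P_i = C_i ⊕ E(K, C_{i−1}), with C_{0} = IV.
P[1]: E(K, 0xC0) = 0x6F; 0x92 ⊕ 0x6F = 0xFD.
P[2]: E(K, 0x92) = 0xFB; 0xC5 ⊕ 0xFB = 0x3E.
P[3]: E(K, 0xC5) = 0x2E; 0x46 ⊕ 0x2E = 0x68.
P[4]: E(K, 0x46) = 0xCE; 0x0A ⊕ 0xCE = 0xC4.

P[1] = 0xFD, P[2] = 0x3E, P[3] = 0x68, P[4] = 0xC4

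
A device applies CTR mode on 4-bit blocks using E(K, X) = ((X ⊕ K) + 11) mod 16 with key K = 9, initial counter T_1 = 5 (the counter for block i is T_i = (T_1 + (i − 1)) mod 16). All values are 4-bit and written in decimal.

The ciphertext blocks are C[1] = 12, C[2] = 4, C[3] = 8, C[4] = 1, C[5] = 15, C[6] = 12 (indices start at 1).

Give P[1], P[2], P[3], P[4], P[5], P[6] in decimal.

P[1] = 11, P[2] = 14, P[3] = 1, P[4] = 13, P[5] = 4, P[6] = 2

CTR decryption: S_i = E(K, T_i) where T_i is the counter for block i; P_i = C_i ⊕ S_i.
P[1]: T = 5, S = E(K, T) = 7; 12 ⊕ 7 = 11.
P[2]: T = 6, S = E(K, T) = 10; 4 ⊕ 10 = 14.
P[3]: T = 7, S = E(K, T) = 9; 8 ⊕ 9 = 1.
P[4]: T = 8, S = E(K, T) = 12; 1 ⊕ 12 = 13.
P[5]: T = 9, S = E(K, T) = 11; 15 ⊕ 11 = 4.
P[6]: T = 10, S = E(K, T) = 14; 12 ⊕ 14 = 2.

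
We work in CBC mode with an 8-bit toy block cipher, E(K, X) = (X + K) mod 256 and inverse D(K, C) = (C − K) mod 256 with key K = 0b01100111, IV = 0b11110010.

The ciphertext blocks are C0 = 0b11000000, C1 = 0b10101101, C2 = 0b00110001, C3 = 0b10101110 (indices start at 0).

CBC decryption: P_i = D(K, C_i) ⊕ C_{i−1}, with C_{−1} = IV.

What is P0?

P0 = 0b10101011

P0: D(K, 0b11000000) = 0b01011001; 0b01011001 ⊕ 0b11110010 = 0b10101011.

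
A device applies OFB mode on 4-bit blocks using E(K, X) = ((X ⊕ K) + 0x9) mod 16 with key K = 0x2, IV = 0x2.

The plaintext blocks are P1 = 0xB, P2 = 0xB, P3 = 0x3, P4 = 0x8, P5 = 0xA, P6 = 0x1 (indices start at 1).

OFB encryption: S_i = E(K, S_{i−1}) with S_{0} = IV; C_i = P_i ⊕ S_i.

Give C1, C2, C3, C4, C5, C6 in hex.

C1 = 0x2, C2 = 0xF, C3 = 0xC, C4 = 0xE, C5 = 0x7, C6 = 0x9

C1: S = E(K, 0x2) = 0x9; 0xB ⊕ 0x9 = 0x2.
C2: S = E(K, 0x9) = 0x4; 0xB ⊕ 0x4 = 0xF.
C3: S = E(K, 0x4) = 0xF; 0x3 ⊕ 0xF = 0xC.
C4: S = E(K, 0xF) = 0x6; 0x8 ⊕ 0x6 = 0xE.
C5: S = E(K, 0x6) = 0xD; 0xA ⊕ 0xD = 0x7.
C6: S = E(K, 0xD) = 0x8; 0x1 ⊕ 0x8 = 0x9.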